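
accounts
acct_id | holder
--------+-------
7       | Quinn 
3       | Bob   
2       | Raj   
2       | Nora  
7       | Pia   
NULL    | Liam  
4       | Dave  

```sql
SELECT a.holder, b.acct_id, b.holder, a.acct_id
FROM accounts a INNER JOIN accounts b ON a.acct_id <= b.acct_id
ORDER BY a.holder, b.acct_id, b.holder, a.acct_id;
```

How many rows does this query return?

23

INNER JOIN keeps only pairs where the ON condition holds.
Matching on a.acct_id <= b.acct_id. A NULL in a compared column never satisfies the condition.
- acct_id=7: 2 matching b row(s), so 2 row(s) emitted.
- acct_id=3: 4 matching b row(s), so 4 row(s) emitted.
- acct_id=2: 6 matching b row(s), so 6 row(s) emitted.
- acct_id=2: 6 matching b row(s), so 6 row(s) emitted.
- acct_id=7: 2 matching b row(s), so 2 row(s) emitted.
- acct_id=NULL: no matching b row, dropped.
- acct_id=4: 3 matching b row(s), so 3 row(s) emitted.
Total: 23 rows.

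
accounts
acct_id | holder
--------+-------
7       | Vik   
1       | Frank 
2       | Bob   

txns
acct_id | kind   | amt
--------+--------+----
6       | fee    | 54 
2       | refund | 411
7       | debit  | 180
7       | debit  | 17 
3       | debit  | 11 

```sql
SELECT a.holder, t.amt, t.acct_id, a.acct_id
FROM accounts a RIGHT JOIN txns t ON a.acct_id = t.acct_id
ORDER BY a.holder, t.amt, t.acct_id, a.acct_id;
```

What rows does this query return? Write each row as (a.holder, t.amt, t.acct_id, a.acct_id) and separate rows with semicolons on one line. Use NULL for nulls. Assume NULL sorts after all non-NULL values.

(Bob, 411, 2, 2); (Vik, 17, 7, 7); (Vik, 180, 7, 7); (NULL, 11, 3, NULL); (NULL, 54, 6, NULL)

RIGHT JOIN keeps every row from `txns`; unmatched rows get NULL for `accounts`'s columns.
Matching on a.acct_id = t.acct_id.
- a row (acct_id=7): matches 2 t row(s) → 2 output row(s).
- a row (acct_id=1): no match.
- a row (acct_id=2): matches 1 t row(s) → 1 output row(s).
- plus 2 unmatched t row(s), each kept with NULL a columns.
After projecting and ordering:
a.holder | t.amt | t.acct_id | a.acct_id
Bob | 411 | 2 | 2
Vik | 17 | 7 | 7
Vik | 180 | 7 | 7
NULL | 11 | 3 | NULL
NULL | 54 | 6 | NULL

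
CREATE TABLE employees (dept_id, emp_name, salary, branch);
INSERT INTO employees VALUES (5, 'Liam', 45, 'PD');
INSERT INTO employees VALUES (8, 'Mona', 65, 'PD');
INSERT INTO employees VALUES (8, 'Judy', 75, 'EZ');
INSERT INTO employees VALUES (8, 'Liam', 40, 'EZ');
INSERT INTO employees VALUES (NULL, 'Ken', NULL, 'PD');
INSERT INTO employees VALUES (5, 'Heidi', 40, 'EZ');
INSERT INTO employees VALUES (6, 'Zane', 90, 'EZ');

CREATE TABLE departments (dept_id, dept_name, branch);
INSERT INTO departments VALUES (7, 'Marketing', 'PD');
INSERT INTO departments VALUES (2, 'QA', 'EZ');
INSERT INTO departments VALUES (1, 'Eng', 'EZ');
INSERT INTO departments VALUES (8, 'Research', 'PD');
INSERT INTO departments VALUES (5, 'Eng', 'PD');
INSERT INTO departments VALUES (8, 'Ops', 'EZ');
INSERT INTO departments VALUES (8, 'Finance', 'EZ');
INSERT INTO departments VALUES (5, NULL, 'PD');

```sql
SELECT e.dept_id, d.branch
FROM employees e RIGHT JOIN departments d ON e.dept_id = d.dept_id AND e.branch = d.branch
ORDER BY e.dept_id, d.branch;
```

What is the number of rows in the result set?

10

RIGHT JOIN keeps every row from `departments`; unmatched rows get NULL for `employees`'s columns.
Matching on e.dept_id = d.dept_id AND e.branch = d.branch. A NULL in a compared column never satisfies the condition.
- e[0] dept_id=5, branch=PD → 2 match(es) in d → 2 row(s).
- e[1] dept_id=8, branch=PD → 1 match(es) in d → 1 row(s).
- e[2] dept_id=8, branch=EZ → 2 match(es) in d → 2 row(s).
- e[3] dept_id=8, branch=EZ → 2 match(es) in d → 2 row(s).
- e[4] dept_id=NULL, branch=PD → no match.
- e[5] dept_id=5, branch=EZ → no match.
- e[6] dept_id=6, branch=EZ → no match.
- 3 d row(s) had no e match → kept, e columns NULL.
Total: 7 matched + 3 padded = 10 rows.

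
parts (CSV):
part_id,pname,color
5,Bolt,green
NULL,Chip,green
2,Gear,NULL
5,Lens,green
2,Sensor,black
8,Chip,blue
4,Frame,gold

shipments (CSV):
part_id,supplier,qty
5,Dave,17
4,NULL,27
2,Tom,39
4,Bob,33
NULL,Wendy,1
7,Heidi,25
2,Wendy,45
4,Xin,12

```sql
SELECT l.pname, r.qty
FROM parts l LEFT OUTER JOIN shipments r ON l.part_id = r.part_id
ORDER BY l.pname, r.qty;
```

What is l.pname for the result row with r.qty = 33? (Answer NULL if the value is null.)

LEFT JOIN keeps every row from `parts`; unmatched rows get NULL for `shipments`'s columns.
Matching on l.part_id = r.part_id. A NULL in a compared column never satisfies the condition.
Matched pairs: 9; unmatched l rows kept: 2.

Frame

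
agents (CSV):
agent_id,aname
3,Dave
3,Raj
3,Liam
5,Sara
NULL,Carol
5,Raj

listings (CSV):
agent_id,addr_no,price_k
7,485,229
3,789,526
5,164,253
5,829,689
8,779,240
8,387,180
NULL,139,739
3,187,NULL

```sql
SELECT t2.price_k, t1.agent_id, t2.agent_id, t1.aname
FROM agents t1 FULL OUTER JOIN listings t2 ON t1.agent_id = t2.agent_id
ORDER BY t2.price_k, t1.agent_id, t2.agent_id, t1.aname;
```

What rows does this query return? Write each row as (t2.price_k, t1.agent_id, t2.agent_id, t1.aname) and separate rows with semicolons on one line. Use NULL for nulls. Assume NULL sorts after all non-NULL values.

FULL OUTER JOIN keeps every row from both sides; unmatched rows get NULL for the other side's columns.
Matching on t1.agent_id = t2.agent_id. A NULL in a compared column never satisfies the condition.
- t1 row (agent_id=3): matches 2 t2 row(s) → 2 output row(s).
- t1 row (agent_id=3): matches 2 t2 row(s) → 2 output row(s).
- t1 row (agent_id=3): matches 2 t2 row(s) → 2 output row(s).
- t1 row (agent_id=5): matches 2 t2 row(s) → 2 output row(s).
- t1 row (agent_id=NULL): no match → kept, t2 columns NULL.
- t1 row (agent_id=5): matches 2 t2 row(s) → 2 output row(s).
- 4 row(s) from t2 found no t1 partner → padded with NULL.

(180, NULL, 8, NULL); (229, NULL, 7, NULL); (240, NULL, 8, NULL); (253, 5, 5, Raj); (253, 5, 5, Sara); (526, 3, 3, Dave); (526, 3, 3, Liam); (526, 3, 3, Raj); (689, 5, 5, Raj); (689, 5, 5, Sara); (739, NULL, NULL, NULL); (NULL, 3, 3, Dave); (NULL, 3, 3, Liam); (NULL, 3, 3, Raj); (NULL, NULL, NULL, Carol)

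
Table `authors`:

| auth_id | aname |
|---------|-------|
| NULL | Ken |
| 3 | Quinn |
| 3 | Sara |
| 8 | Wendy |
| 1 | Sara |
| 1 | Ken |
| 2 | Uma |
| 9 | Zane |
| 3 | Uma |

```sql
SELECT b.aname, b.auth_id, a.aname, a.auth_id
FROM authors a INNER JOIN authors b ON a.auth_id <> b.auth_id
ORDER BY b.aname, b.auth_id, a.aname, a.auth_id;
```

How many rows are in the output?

48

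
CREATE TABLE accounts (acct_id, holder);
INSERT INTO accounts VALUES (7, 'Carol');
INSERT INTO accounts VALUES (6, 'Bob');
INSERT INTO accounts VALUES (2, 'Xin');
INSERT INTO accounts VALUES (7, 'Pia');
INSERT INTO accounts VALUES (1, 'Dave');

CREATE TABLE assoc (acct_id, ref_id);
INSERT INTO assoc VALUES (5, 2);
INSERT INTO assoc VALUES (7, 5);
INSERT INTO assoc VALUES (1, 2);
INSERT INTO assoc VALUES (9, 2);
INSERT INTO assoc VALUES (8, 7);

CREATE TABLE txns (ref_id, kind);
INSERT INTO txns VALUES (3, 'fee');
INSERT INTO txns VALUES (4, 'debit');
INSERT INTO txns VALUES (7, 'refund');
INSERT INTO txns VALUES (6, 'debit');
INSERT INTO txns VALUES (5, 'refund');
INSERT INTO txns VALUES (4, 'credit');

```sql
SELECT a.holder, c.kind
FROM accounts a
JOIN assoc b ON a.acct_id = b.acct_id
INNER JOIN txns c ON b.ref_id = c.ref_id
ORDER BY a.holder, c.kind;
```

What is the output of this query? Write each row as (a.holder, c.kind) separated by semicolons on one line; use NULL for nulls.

(Carol, refund); (Pia, refund)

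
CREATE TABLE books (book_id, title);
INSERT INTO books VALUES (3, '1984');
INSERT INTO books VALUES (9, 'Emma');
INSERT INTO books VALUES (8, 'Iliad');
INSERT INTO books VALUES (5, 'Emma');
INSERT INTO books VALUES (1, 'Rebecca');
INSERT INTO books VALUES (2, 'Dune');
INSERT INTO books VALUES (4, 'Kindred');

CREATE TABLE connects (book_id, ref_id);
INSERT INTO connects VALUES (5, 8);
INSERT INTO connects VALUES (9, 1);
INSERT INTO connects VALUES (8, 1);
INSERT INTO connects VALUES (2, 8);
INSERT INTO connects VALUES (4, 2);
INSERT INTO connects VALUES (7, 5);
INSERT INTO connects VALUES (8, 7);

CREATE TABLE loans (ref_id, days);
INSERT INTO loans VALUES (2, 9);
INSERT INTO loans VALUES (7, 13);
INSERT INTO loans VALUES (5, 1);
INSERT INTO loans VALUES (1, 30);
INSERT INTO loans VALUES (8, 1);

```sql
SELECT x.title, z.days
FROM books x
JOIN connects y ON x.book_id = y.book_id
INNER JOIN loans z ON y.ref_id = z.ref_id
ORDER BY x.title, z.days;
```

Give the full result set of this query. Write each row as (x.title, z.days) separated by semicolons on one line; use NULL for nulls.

(Dune, 1); (Emma, 1); (Emma, 30); (Iliad, 13); (Iliad, 30); (Kindred, 9)

Evaluate left to right. First `books x INNER JOIN connects y` on book_id: 6 row(s).
Then INNER JOIN `loans z` on ref_id: keep only rows whose y.ref_id appears in z.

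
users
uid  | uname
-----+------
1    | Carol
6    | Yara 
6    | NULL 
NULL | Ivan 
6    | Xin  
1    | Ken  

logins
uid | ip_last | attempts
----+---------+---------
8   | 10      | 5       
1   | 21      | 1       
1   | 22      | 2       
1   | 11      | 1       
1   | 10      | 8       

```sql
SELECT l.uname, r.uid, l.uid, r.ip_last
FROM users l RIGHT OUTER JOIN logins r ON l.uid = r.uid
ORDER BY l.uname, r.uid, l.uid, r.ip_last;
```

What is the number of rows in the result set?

RIGHT JOIN keeps every row from `logins`; unmatched rows get NULL for `users`'s columns.
Matching on l.uid = r.uid. A NULL in a compared column never satisfies the condition.
Matched pairs: 8; unmatched r rows kept: 1.
Total: 8 matched + 1 padded = 9 rows.

9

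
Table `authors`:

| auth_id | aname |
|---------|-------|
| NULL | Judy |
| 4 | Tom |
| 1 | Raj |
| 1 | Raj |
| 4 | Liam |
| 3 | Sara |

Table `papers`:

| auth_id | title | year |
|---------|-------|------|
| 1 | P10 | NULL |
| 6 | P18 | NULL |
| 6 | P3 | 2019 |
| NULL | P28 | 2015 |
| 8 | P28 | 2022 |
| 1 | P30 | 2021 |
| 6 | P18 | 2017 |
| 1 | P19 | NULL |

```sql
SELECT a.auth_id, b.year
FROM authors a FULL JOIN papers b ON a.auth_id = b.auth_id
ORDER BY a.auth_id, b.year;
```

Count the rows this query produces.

15

FULL OUTER JOIN keeps every row from both sides; unmatched rows get NULL for the other side's columns.
Matching on a.auth_id = b.auth_id. A NULL in a compared column never satisfies the condition.
Matched pairs: 6; unmatched a rows kept: 4; unmatched b rows kept: 5.
Total: 6 matched + 9 padded = 15 rows.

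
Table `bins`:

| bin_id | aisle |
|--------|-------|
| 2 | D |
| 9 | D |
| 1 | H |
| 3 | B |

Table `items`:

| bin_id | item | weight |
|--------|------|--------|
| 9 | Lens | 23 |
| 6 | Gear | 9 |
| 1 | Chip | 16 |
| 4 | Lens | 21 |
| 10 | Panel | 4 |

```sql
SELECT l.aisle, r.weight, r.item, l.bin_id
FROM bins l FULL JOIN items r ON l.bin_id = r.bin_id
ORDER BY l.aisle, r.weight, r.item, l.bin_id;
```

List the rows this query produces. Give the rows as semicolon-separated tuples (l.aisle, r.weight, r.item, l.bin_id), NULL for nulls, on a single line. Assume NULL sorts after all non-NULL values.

(B, NULL, NULL, 3); (D, 23, Lens, 9); (D, NULL, NULL, 2); (H, 16, Chip, 1); (NULL, 4, Panel, NULL); (NULL, 9, Gear, NULL); (NULL, 21, Lens, NULL)

FULL OUTER JOIN keeps every row from both sides; unmatched rows get NULL for the other side's columns.
Matching on l.bin_id = r.bin_id.
- l (bin_id=2) has no partner → padded with NULL.
- l (bin_id=9) pairs with 1 row(s) of r.
- l (bin_id=1) pairs with 1 row(s) of r.
- l (bin_id=3) has no partner → padded with NULL.
- 3 row(s) from r found no l partner → padded with NULL.
After projecting and ordering:
l.aisle | r.weight | r.item | l.bin_id
B | NULL | NULL | 3
D | 23 | Lens | 9
D | NULL | NULL | 2
H | 16 | Chip | 1
NULL | 4 | Panel | NULL
NULL | 9 | Gear | NULL
NULL | 21 | Lens | NULL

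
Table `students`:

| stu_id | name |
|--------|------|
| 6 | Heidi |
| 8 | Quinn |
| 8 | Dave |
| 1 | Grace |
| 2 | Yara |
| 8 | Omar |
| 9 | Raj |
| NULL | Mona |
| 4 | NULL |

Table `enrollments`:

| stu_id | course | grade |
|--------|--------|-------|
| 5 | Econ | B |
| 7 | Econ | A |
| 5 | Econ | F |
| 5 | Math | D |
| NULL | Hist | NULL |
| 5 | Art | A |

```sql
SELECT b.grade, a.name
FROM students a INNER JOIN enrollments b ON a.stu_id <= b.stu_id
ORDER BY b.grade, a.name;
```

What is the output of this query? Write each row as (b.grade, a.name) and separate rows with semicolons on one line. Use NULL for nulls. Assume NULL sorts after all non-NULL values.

(A, Grace); (A, Grace); (A, Heidi); (A, Yara); (A, Yara); (A, NULL); (A, NULL); (B, Grace); (B, Yara); (B, NULL); (D, Grace); (D, Yara); (D, NULL); (F, Grace); (F, Yara); (F, NULL)

INNER JOIN keeps only pairs where the ON condition holds.
Matching on a.stu_id <= b.stu_id. A NULL in a compared column never satisfies the condition.
- stu_id=6: 1 matching b row(s), so 1 row(s) emitted.
- stu_id=8: no matching b row, dropped.
- stu_id=8: no matching b row, dropped.
- stu_id=1: 5 matching b row(s), so 5 row(s) emitted.
- stu_id=2: 5 matching b row(s), so 5 row(s) emitted.
- stu_id=8: no matching b row, dropped.
- stu_id=9: no matching b row, dropped.
- stu_id=NULL: no matching b row, dropped.
- stu_id=4: 5 matching b row(s), so 5 row(s) emitted.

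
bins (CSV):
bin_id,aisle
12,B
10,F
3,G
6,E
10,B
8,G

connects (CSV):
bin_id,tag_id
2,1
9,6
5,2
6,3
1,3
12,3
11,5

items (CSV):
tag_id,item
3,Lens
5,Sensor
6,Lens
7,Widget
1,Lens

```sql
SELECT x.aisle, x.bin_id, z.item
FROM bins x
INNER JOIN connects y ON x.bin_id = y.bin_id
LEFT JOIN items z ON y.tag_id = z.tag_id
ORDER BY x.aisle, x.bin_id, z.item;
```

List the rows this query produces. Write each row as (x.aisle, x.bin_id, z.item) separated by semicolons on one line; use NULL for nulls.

(B, 12, Lens); (E, 6, Lens)

Evaluate left to right. First `bins x INNER JOIN connects y` on bin_id: 2 row(s).
Then LEFT JOIN `items z` on tag_id: each of those 2 rows is kept; rows whose y.tag_id has no match in z get NULL for z's columns.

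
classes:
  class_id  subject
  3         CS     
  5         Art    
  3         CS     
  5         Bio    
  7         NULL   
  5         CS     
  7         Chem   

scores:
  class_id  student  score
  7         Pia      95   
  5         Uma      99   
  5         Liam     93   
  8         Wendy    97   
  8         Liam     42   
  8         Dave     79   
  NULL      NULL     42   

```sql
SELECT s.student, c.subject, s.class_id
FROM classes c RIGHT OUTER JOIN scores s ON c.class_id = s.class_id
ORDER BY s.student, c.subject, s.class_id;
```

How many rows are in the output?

RIGHT JOIN keeps every row from `scores`; unmatched rows get NULL for `classes`'s columns.
Matching on c.class_id = s.class_id. A NULL in a compared column never satisfies the condition.
- c[0] class_id=3 → no match.
- c[1] class_id=5 → 2 match(es) in s → 2 row(s).
- c[2] class_id=3 → no match.
- c[3] class_id=5 → 2 match(es) in s → 2 row(s).
- c[4] class_id=7 → 1 match(es) in s → 1 row(s).
- c[5] class_id=5 → 2 match(es) in s → 2 row(s).
- c[6] class_id=7 → 1 match(es) in s → 1 row(s).
- 4 s row(s) had no c match → kept, c columns NULL.
Total: 8 matched + 4 padded = 12 rows.

12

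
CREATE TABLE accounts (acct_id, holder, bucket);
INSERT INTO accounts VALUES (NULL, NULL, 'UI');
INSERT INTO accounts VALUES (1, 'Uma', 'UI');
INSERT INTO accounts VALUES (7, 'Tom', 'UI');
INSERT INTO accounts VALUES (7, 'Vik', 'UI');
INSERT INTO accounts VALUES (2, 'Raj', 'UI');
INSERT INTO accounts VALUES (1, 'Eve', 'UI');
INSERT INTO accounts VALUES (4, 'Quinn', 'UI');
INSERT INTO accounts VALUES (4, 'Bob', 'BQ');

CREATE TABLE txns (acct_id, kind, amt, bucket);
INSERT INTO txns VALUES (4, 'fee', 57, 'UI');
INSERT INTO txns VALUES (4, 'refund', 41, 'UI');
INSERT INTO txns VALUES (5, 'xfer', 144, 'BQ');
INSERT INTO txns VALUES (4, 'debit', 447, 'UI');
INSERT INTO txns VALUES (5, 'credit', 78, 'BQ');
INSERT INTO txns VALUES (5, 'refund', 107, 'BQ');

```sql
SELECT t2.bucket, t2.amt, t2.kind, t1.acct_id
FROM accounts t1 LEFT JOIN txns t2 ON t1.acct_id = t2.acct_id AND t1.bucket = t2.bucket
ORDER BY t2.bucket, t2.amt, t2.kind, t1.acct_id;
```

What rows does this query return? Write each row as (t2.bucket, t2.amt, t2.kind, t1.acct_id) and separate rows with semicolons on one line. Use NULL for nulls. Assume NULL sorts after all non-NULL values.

LEFT JOIN keeps every row from `accounts`; unmatched rows get NULL for `txns`'s columns.
Matching on t1.acct_id = t2.acct_id AND t1.bucket = t2.bucket. A NULL in a compared column never satisfies the condition.
Matched pairs: 3; unmatched t1 rows kept: 7.

(UI, 41, refund, 4); (UI, 57, fee, 4); (UI, 447, debit, 4); (NULL, NULL, NULL, 1); (NULL, NULL, NULL, 1); (NULL, NULL, NULL, 2); (NULL, NULL, NULL, 4); (NULL, NULL, NULL, 7); (NULL, NULL, NULL, 7); (NULL, NULL, NULL, NULL)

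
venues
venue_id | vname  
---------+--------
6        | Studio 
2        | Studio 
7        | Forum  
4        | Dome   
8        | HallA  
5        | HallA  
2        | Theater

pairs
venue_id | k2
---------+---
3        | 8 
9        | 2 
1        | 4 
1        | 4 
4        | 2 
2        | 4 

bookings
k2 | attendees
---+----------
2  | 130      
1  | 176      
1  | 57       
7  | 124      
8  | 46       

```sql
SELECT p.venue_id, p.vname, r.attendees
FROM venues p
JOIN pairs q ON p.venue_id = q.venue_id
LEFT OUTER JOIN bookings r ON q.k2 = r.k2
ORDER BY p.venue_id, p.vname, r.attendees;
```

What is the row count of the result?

3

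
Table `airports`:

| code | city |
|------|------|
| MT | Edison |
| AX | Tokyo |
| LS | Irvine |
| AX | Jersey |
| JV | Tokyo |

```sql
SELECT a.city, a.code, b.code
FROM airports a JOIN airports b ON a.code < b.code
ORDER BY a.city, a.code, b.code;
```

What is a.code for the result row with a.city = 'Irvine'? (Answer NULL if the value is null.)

INNER JOIN keeps only pairs where the ON condition holds.
Matching on a.code < b.code.
- code=MT: no matching b row, dropped.
- code=AX: 3 matching b row(s), so 3 row(s) emitted.
- code=LS: 1 matching b row(s), so 1 row(s) emitted.
- code=AX: 3 matching b row(s), so 3 row(s) emitted.
- code=JV: 2 matching b row(s), so 2 row(s) emitted.

LS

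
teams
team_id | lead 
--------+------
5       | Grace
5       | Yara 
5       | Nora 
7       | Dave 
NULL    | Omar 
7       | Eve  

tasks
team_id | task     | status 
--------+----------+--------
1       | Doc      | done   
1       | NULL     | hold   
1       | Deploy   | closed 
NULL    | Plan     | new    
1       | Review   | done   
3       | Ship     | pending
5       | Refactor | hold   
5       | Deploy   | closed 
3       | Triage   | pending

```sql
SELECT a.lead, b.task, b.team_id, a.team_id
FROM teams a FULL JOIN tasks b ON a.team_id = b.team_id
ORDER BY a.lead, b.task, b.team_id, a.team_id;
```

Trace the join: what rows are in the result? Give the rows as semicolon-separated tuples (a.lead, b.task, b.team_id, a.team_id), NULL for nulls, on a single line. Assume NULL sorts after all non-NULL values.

FULL OUTER JOIN keeps every row from both sides; unmatched rows get NULL for the other side's columns.
Matching on a.team_id = b.team_id. A NULL in a compared column never satisfies the condition.
- a row (team_id=5): matches 2 b row(s) → 2 output row(s).
- a row (team_id=5): matches 2 b row(s) → 2 output row(s).
- a row (team_id=5): matches 2 b row(s) → 2 output row(s).
- a row (team_id=7): no match → kept, b columns NULL.
- a row (team_id=NULL): no match → kept, b columns NULL.
- a row (team_id=7): no match → kept, b columns NULL.
- 7 row(s) from b found no a partner → padded with NULL.

(Dave, NULL, NULL, 7); (Eve, NULL, NULL, 7); (Grace, Deploy, 5, 5); (Grace, Refactor, 5, 5); (Nora, Deploy, 5, 5); (Nora, Refactor, 5, 5); (Omar, NULL, NULL, NULL); (Yara, Deploy, 5, 5); (Yara, Refactor, 5, 5); (NULL, Deploy, 1, NULL); (NULL, Doc, 1, NULL); (NULL, Plan, NULL, NULL); (NULL, Review, 1, NULL); (NULL, Ship, 3, NULL); (NULL, Triage, 3, NULL); (NULL, NULL, 1, NULL)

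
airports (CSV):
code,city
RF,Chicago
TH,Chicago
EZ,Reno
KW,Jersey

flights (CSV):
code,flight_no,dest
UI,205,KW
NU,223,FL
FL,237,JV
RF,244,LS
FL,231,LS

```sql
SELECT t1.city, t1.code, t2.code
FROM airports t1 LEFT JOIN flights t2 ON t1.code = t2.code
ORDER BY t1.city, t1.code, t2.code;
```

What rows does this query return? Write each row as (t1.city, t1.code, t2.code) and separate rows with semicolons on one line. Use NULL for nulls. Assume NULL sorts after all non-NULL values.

LEFT JOIN keeps every row from `airports`; unmatched rows get NULL for `flights`'s columns.
Matching on t1.code = t2.code.
- t1 row (code=RF): matches 1 t2 row(s) → 1 output row(s).
- t1 row (code=TH): no match → kept, t2 columns NULL.
- t1 row (code=EZ): no match → kept, t2 columns NULL.
- t1 row (code=KW): no match → kept, t2 columns NULL.
After projecting and ordering:
t1.city | t1.code | t2.code
Chicago | RF | RF
Chicago | TH | NULL
Jersey | KW | NULL
Reno | EZ | NULL

(Chicago, RF, RF); (Chicago, TH, NULL); (Jersey, KW, NULL); (Reno, EZ, NULL)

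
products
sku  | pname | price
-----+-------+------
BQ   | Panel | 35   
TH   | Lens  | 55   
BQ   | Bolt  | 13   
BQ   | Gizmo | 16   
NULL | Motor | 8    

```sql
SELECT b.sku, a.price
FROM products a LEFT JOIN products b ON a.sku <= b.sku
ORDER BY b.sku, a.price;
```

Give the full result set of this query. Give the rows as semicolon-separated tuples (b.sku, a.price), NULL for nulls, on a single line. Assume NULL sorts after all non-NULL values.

(BQ, 13); (BQ, 13); (BQ, 13); (BQ, 16); (BQ, 16); (BQ, 16); (BQ, 35); (BQ, 35); (BQ, 35); (TH, 13); (TH, 16); (TH, 35); (TH, 55); (NULL, 8)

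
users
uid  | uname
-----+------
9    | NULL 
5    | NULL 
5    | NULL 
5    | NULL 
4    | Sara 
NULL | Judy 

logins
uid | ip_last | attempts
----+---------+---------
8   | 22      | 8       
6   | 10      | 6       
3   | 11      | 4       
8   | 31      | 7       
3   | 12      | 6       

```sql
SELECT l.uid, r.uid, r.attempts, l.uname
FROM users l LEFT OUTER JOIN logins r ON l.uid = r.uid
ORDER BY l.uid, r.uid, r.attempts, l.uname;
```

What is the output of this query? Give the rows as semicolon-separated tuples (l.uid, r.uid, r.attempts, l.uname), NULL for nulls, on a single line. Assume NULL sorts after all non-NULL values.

LEFT JOIN keeps every row from `users`; unmatched rows get NULL for `logins`'s columns.
Matching on l.uid = r.uid. A NULL in a compared column never satisfies the condition.
- l[0] uid=9 → no match; kept with NULLs on the r side.
- l[1] uid=5 → no match; kept with NULLs on the r side.
- l[2] uid=5 → no match; kept with NULLs on the r side.
- l[3] uid=5 → no match; kept with NULLs on the r side.
- l[4] uid=4 → no match; kept with NULLs on the r side.
- l[5] uid=NULL → no match; kept with NULLs on the r side.
After projecting and ordering:
l.uid | r.uid | r.attempts | l.uname
4 | NULL | NULL | Sara
5 | NULL | NULL | NULL
5 | NULL | NULL | NULL
5 | NULL | NULL | NULL
9 | NULL | NULL | NULL
NULL | NULL | NULL | Judy

(4, NULL, NULL, Sara); (5, NULL, NULL, NULL); (5, NULL, NULL, NULL); (5, NULL, NULL, NULL); (9, NULL, NULL, NULL); (NULL, NULL, NULL, Judy)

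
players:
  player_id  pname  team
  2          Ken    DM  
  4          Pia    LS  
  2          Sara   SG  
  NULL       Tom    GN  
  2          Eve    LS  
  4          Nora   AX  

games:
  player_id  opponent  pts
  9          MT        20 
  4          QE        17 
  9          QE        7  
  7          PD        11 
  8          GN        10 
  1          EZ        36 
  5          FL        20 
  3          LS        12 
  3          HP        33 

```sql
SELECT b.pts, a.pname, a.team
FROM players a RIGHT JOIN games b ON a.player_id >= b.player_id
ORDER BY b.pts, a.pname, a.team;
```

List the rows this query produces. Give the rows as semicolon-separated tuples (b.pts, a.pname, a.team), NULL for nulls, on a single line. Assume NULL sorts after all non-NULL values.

RIGHT JOIN keeps every row from `games`; unmatched rows get NULL for `players`'s columns.
Matching on a.player_id >= b.player_id. A NULL in a compared column never satisfies the condition.
- player_id=2: 1 matching b row(s), so 1 row(s) emitted.
- player_id=4: 4 matching b row(s), so 4 row(s) emitted.
- player_id=2: 1 matching b row(s), so 1 row(s) emitted.
- player_id=NULL: no matching b row.
- player_id=2: 1 matching b row(s), so 1 row(s) emitted.
- player_id=4: 4 matching b row(s), so 4 row(s) emitted.
- 5 b row(s) had no a match → kept, a columns NULL.

(7, NULL, NULL); (10, NULL, NULL); (11, NULL, NULL); (12, Nora, AX); (12, Pia, LS); (17, Nora, AX); (17, Pia, LS); (20, NULL, NULL); (20, NULL, NULL); (33, Nora, AX); (33, Pia, LS); (36, Eve, LS); (36, Ken, DM); (36, Nora, AX); (36, Pia, LS); (36, Sara, SG)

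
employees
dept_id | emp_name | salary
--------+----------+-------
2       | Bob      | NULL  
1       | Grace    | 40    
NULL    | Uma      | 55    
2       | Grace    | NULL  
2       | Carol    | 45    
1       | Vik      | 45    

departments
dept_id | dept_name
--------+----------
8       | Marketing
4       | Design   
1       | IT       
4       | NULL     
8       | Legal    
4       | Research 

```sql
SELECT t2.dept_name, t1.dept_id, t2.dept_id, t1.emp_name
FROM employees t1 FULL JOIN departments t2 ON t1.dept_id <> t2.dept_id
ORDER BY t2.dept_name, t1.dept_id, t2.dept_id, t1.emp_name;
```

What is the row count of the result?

FULL OUTER JOIN keeps every row from both sides; unmatched rows get NULL for the other side's columns.
Matching on t1.dept_id <> t2.dept_id. A NULL in a compared column never satisfies the condition.
Matched pairs: 28; unmatched t1 rows kept: 1; unmatched t2 rows kept: 0.
Total: 28 matched + 1 padded = 29 rows.

29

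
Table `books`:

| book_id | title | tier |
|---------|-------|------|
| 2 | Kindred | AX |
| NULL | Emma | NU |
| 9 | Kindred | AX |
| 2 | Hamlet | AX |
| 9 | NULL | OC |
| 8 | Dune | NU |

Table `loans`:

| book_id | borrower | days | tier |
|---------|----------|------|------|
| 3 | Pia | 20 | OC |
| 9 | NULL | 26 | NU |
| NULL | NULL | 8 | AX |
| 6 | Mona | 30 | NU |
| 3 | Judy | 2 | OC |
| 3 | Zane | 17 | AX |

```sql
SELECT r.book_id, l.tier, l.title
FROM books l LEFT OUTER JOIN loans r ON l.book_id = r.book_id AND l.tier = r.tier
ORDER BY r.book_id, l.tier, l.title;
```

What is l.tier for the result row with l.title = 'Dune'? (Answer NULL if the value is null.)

NU

LEFT JOIN keeps every row from `books`; unmatched rows get NULL for `loans`'s columns.
Matching on l.book_id = r.book_id AND l.tier = r.tier. A NULL in a compared column never satisfies the condition.
Matched pairs: 0; unmatched l rows kept: 6.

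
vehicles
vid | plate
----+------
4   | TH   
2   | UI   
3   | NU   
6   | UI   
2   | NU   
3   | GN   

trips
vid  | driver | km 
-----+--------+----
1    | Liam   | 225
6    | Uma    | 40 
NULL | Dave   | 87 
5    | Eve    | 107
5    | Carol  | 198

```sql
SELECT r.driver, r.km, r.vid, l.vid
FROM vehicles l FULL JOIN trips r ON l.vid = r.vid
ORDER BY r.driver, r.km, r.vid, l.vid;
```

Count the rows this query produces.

FULL OUTER JOIN keeps every row from both sides; unmatched rows get NULL for the other side's columns.
Matching on l.vid = r.vid. A NULL in a compared column never satisfies the condition.
- l[0] vid=4 → no match; kept with NULLs on the r side.
- l[1] vid=2 → no match; kept with NULLs on the r side.
- l[2] vid=3 → no match; kept with NULLs on the r side.
- l[3] vid=6 → 1 match(es) in r → 1 row(s).
- l[4] vid=2 → no match; kept with NULLs on the r side.
- l[5] vid=3 → no match; kept with NULLs on the r side.
- 4 r row(s) had no l match → kept, l columns NULL.
Total: 1 matched + 9 padded = 10 rows.

10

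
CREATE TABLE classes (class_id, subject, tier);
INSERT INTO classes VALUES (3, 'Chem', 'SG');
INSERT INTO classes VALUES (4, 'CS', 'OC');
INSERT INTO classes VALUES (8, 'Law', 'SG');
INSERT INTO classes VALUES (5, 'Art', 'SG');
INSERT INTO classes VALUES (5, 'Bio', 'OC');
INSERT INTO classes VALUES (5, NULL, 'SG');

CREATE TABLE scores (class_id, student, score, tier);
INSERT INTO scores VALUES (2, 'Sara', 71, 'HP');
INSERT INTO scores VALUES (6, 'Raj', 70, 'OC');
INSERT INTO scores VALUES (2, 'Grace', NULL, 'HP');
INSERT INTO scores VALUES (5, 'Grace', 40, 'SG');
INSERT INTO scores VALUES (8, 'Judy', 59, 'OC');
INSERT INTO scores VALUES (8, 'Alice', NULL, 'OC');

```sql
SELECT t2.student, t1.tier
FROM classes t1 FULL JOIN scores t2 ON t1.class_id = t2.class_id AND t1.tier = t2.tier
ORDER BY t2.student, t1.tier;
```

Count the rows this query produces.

11

FULL OUTER JOIN keeps every row from both sides; unmatched rows get NULL for the other side's columns.
Matching on t1.class_id = t2.class_id AND t1.tier = t2.tier.
- t1 row (class_id=3, tier=SG): no match → kept, t2 columns NULL.
- t1 row (class_id=4, tier=OC): no match → kept, t2 columns NULL.
- t1 row (class_id=8, tier=SG): no match → kept, t2 columns NULL.
- t1 row (class_id=5, tier=SG): matches 1 t2 row(s) → 1 output row(s).
- t1 row (class_id=5, tier=OC): no match → kept, t2 columns NULL.
- t1 row (class_id=5, tier=SG): matches 1 t2 row(s) → 1 output row(s).
- 5 t2 row(s) had no t1 match → kept, t1 columns NULL.
Total: 2 matched + 9 padded = 11 rows.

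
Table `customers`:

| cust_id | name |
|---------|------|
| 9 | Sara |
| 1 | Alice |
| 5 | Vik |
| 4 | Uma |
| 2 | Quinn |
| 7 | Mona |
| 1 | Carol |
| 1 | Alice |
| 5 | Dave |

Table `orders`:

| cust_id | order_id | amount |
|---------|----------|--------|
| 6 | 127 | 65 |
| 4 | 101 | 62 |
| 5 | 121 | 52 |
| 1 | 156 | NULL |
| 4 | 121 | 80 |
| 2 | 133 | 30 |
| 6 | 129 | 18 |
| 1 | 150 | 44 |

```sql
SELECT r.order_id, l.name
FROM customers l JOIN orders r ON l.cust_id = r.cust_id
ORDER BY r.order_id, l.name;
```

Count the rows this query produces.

11

INNER JOIN keeps only pairs where the ON condition holds.
Matching on l.cust_id = r.cust_id.
Matched pairs: 11.
Total: 11 rows.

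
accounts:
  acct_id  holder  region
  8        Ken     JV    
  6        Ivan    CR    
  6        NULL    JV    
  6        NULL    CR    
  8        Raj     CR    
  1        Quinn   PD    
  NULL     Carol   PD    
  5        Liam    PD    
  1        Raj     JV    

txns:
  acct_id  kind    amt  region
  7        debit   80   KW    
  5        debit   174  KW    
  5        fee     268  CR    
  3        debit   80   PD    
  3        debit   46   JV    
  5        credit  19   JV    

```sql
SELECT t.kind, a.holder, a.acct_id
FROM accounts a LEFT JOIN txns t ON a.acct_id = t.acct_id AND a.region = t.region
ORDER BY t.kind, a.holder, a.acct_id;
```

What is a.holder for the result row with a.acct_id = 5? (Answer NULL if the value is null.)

LEFT JOIN keeps every row from `accounts`; unmatched rows get NULL for `txns`'s columns.
Matching on a.acct_id = t.acct_id AND a.region = t.region. A NULL in a compared column never satisfies the condition.
- a[0] acct_id=8, region=JV → no match; kept with NULLs on the t side.
- a[1] acct_id=6, region=CR → no match; kept with NULLs on the t side.
- a[2] acct_id=6, region=JV → no match; kept with NULLs on the t side.
- a[3] acct_id=6, region=CR → no match; kept with NULLs on the t side.
- a[4] acct_id=8, region=CR → no match; kept with NULLs on the t side.
- a[5] acct_id=1, region=PD → no match; kept with NULLs on the t side.
- a[6] acct_id=NULL, region=PD → no match; kept with NULLs on the t side.
- a[7] acct_id=5, region=PD → no match; kept with NULLs on the t side.
- a[8] acct_id=1, region=JV → no match; kept with NULLs on the t side.

Liam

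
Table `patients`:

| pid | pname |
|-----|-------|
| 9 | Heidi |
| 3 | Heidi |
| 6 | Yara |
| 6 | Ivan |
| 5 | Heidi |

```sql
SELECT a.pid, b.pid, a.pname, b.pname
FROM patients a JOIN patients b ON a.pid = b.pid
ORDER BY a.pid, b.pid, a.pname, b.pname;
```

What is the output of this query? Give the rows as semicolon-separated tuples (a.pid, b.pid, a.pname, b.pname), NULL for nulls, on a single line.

(3, 3, Heidi, Heidi); (5, 5, Heidi, Heidi); (6, 6, Ivan, Ivan); (6, 6, Ivan, Yara); (6, 6, Yara, Ivan); (6, 6, Yara, Yara); (9, 9, Heidi, Heidi)

INNER JOIN keeps only pairs where the ON condition holds.
Matching on a.pid = b.pid.
- pid=9: 1 matching b row(s), so 1 row(s) emitted.
- pid=3: 1 matching b row(s), so 1 row(s) emitted.
- pid=6: 2 matching b row(s), so 2 row(s) emitted.
- pid=6: 2 matching b row(s), so 2 row(s) emitted.
- pid=5: 1 matching b row(s), so 1 row(s) emitted.
After projecting and ordering:
a.pid | b.pid | a.pname | b.pname
3 | 3 | Heidi | Heidi
5 | 5 | Heidi | Heidi
6 | 6 | Ivan | Ivan
6 | 6 | Ivan | Yara
6 | 6 | Yara | Ivan
6 | 6 | Yara | Yara
9 | 9 | Heidi | Heidi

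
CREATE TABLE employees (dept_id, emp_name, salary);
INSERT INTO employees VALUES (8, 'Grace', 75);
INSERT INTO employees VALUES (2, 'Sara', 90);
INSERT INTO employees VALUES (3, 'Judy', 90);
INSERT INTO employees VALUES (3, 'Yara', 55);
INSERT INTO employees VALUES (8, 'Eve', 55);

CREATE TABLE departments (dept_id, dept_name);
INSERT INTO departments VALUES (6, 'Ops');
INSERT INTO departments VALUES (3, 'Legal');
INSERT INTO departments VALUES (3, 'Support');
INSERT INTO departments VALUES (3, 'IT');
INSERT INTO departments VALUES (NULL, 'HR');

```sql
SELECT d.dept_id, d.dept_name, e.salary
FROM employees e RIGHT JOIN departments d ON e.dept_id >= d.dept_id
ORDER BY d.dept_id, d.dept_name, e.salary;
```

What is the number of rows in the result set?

RIGHT JOIN keeps every row from `departments`; unmatched rows get NULL for `employees`'s columns.
Matching on e.dept_id >= d.dept_id. A NULL in a compared column never satisfies the condition.
- e[0] dept_id=8 → 4 match(es) in d → 4 row(s).
- e[1] dept_id=2 → no match.
- e[2] dept_id=3 → 3 match(es) in d → 3 row(s).
- e[3] dept_id=3 → 3 match(es) in d → 3 row(s).
- e[4] dept_id=8 → 4 match(es) in d → 4 row(s).
- 1 d row(s) had no e match → kept, e columns NULL.
Total: 14 matched + 1 padded = 15 rows.

15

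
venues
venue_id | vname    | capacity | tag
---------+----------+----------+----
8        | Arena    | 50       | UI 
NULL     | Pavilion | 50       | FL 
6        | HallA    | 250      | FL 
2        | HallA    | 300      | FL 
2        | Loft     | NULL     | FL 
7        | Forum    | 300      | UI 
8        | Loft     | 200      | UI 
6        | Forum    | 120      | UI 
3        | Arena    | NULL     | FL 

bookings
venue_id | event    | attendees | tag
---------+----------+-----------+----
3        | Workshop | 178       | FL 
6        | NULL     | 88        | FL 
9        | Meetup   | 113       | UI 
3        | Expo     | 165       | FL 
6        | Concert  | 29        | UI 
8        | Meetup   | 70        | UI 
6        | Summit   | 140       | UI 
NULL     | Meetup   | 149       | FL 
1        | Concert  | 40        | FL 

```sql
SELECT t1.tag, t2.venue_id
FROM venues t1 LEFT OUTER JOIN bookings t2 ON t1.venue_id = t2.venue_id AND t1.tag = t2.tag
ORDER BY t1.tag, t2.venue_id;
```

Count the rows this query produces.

LEFT JOIN keeps every row from `venues`; unmatched rows get NULL for `bookings`'s columns.
Matching on t1.venue_id = t2.venue_id AND t1.tag = t2.tag. A NULL in a compared column never satisfies the condition.
- t1 (venue_id=8, tag=UI) pairs with 1 row(s) of t2.
- t1 (venue_id=NULL, tag=FL) has no partner → padded with NULL.
- t1 (venue_id=6, tag=FL) pairs with 1 row(s) of t2.
- t1 (venue_id=2, tag=FL) has no partner → padded with NULL.
- t1 (venue_id=2, tag=FL) has no partner → padded with NULL.
- t1 (venue_id=7, tag=UI) has no partner → padded with NULL.
- t1 (venue_id=8, tag=UI) pairs with 1 row(s) of t2.
- t1 (venue_id=6, tag=UI) pairs with 2 row(s) of t2.
- t1 (venue_id=3, tag=FL) pairs with 2 row(s) of t2.
Total: 7 matched + 4 padded = 11 rows.

11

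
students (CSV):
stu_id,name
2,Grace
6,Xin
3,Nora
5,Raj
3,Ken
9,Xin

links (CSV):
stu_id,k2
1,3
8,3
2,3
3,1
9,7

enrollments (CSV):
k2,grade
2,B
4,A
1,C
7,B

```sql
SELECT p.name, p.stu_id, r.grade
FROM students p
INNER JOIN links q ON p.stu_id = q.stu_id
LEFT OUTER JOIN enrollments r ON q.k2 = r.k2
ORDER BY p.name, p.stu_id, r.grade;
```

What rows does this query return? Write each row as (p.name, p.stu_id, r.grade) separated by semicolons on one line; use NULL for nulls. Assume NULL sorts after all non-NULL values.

Joins associate left-to-right: students INNER JOIN links on stu_id gives 4 intermediate row(s).
Then LEFT JOIN `enrollments r` on k2: each of those 4 rows is kept; rows whose q.k2 has no match in r get NULL for r's columns.

(Grace, 2, NULL); (Ken, 3, C); (Nora, 3, C); (Xin, 9, B)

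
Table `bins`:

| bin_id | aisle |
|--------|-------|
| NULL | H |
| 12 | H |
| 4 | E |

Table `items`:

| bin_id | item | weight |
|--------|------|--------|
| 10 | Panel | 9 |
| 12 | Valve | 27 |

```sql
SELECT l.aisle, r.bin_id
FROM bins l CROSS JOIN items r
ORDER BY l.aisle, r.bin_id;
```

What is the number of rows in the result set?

6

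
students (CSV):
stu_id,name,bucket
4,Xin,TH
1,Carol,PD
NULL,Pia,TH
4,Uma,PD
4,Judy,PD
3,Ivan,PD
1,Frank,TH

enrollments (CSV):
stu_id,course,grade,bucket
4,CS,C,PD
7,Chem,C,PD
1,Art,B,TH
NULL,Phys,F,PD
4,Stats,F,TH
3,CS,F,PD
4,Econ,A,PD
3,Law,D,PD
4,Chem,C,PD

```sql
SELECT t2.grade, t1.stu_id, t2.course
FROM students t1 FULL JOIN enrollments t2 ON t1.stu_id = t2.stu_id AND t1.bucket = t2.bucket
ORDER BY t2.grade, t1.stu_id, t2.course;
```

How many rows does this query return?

14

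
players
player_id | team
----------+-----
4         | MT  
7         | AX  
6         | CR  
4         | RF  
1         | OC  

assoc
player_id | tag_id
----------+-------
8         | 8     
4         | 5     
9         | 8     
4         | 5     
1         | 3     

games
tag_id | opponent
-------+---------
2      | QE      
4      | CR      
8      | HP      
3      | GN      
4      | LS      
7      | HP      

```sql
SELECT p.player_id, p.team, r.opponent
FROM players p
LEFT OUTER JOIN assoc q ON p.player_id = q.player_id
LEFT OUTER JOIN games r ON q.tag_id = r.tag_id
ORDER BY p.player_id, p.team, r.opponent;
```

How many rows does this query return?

7

Step 1 — p LEFT JOIN q on player_id → 7 row(s).
Then LEFT JOIN `games r` on tag_id: each of those 7 rows is kept; rows whose q.tag_id has no match in r get NULL for r's columns.
Result: 7 row(s).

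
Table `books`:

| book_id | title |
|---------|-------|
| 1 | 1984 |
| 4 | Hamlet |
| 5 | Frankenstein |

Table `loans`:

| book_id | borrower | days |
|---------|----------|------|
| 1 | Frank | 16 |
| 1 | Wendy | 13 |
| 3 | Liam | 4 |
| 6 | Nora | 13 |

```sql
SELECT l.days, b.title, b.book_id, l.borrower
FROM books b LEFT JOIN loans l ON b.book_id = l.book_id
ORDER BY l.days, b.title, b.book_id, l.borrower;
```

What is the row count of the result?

4

LEFT JOIN keeps every row from `books`; unmatched rows get NULL for `loans`'s columns.
Matching on b.book_id = l.book_id.
- book_id=1: 2 matching l row(s), so 2 row(s) emitted.
- book_id=4: no l row matches, row kept with l columns NULL.
- book_id=5: no l row matches, row kept with l columns NULL.
Total: 2 matched + 2 padded = 4 rows.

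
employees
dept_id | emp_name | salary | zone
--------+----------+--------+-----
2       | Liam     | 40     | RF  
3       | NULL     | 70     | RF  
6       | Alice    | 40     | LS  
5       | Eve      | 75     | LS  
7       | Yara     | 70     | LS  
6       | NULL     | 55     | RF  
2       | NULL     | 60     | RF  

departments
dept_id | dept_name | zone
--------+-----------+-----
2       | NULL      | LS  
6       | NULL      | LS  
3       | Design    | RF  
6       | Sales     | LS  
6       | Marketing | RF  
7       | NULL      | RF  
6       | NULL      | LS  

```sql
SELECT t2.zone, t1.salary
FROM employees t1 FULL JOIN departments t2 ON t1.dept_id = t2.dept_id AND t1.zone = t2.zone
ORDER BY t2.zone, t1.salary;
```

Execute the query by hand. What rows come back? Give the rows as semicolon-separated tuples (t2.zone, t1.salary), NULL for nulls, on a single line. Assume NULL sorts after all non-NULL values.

(LS, 40); (LS, 40); (LS, 40); (LS, NULL); (RF, 55); (RF, 70); (RF, NULL); (NULL, 40); (NULL, 60); (NULL, 70); (NULL, 75)

FULL OUTER JOIN keeps every row from both sides; unmatched rows get NULL for the other side's columns.
Matching on t1.dept_id = t2.dept_id AND t1.zone = t2.zone.
- t1 row (dept_id=2, zone=RF): no match → kept, t2 columns NULL.
- t1 row (dept_id=3, zone=RF): matches 1 t2 row(s) → 1 output row(s).
- t1 row (dept_id=6, zone=LS): matches 3 t2 row(s) → 3 output row(s).
- t1 row (dept_id=5, zone=LS): no match → kept, t2 columns NULL.
- t1 row (dept_id=7, zone=LS): no match → kept, t2 columns NULL.
- t1 row (dept_id=6, zone=RF): matches 1 t2 row(s) → 1 output row(s).
- t1 row (dept_id=2, zone=RF): no match → kept, t2 columns NULL.
- 2 row(s) from t2 found no t1 partner → padded with NULL.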